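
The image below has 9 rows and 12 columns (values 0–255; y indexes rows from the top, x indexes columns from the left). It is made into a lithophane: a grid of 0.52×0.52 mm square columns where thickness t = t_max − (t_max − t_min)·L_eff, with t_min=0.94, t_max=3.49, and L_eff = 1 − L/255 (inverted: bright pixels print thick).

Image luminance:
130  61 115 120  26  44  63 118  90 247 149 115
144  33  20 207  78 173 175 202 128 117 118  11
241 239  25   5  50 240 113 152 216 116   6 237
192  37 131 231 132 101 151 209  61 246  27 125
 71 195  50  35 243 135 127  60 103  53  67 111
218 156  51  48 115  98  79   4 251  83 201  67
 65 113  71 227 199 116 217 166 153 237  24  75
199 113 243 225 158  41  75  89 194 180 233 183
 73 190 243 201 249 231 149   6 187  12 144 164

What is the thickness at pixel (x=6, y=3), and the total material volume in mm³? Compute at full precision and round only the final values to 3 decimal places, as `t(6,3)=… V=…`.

span = t_max - t_min = 3.49 - 0.94 = 2.550
L(6,3) = 151, L_eff = 1 - 151/255 = 0.407843 (inverted)
t(6,3) = 3.49 - 2.550·0.407843 = 2.450
Σt over all 9·12 pixels = 241.85
V = pitch²·Σt = 0.52²·241.85 = 65.396

t(6,3)=2.450 V=65.396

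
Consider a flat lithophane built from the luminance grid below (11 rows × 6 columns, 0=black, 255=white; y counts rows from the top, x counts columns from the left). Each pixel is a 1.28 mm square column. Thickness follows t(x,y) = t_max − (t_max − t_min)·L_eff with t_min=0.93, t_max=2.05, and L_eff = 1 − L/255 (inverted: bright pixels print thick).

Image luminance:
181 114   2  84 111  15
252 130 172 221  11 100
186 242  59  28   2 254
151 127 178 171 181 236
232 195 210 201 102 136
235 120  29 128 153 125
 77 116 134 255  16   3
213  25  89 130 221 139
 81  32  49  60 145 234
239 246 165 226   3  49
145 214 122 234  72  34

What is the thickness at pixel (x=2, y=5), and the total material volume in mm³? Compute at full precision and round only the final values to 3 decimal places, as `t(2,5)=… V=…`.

span = t_max - t_min = 2.05 - 0.93 = 1.120
L(2,5) = 29, L_eff = 1 - 29/255 = 0.886275 (inverted)
t(2,5) = 2.05 - 1.120·0.886275 = 1.057
Σt over all 11·6 pixels = 1277747/12750 ≈ 100.2154510
V = pitch²·Σt = 1.28²·1277747/12750 = 164.193

t(2,5)=1.057 V=164.193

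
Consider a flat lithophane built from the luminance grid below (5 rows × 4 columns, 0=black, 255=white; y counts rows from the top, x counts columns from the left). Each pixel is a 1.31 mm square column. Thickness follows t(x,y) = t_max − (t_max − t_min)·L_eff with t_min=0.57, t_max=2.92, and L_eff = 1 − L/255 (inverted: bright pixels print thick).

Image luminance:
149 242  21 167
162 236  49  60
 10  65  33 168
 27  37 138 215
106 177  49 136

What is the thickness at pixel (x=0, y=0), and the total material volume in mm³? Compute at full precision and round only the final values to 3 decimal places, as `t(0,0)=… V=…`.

span = t_max - t_min = 2.92 - 0.57 = 2.350
L(0,0) = 149, L_eff = 1 - 149/255 = 0.415686 (inverted)
t(0,0) = 2.92 - 2.350·0.415686 = 1.943
Σt over all 5·4 pixels = 54583/1700 ≈ 32.1076471
V = pitch²·Σt = 1.31²·54583/1700 = 55.100

t(0,0)=1.943 V=55.100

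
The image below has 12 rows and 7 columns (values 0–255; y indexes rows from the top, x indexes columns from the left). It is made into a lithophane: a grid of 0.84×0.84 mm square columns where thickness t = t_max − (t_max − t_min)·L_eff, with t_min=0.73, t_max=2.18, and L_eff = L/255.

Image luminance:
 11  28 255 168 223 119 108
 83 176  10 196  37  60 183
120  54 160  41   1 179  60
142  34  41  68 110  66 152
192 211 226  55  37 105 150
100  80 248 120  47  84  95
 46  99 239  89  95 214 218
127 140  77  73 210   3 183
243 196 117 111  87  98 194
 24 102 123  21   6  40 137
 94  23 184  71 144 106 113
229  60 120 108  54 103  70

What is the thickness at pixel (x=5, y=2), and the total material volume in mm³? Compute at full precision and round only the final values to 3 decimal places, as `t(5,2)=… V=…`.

t(5,2)=1.162 V=91.390

span = t_max - t_min = 2.18 - 0.73 = 1.450
L(5,2) = 179, L_eff = 179/255 = 0.701961
t(5,2) = 2.18 - 1.450·0.701961 = 1.162
Σt over all 12·7 pixels = 110093/850 ≈ 129.5211765
V = pitch²·Σt = 0.84²·110093/850 = 91.390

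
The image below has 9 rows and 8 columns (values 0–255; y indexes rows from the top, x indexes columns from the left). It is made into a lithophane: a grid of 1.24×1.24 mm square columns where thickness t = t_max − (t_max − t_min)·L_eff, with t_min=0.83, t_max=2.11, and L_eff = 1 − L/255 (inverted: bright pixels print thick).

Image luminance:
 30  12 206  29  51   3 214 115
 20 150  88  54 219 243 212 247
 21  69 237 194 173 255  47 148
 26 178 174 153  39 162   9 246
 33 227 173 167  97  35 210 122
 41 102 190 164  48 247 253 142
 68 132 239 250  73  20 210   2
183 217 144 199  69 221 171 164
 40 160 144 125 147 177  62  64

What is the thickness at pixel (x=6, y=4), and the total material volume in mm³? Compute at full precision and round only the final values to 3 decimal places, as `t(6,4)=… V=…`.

span = t_max - t_min = 2.11 - 0.83 = 1.280
L(6,4) = 210, L_eff = 1 - 210/255 = 0.176471 (inverted)
t(6,4) = 2.11 - 1.280·0.176471 = 1.884
Σt over all 9·8 pixels = 686762/6375 ≈ 107.7273725
V = pitch²·Σt = 1.24²·686762/6375 = 165.642

t(6,4)=1.884 V=165.642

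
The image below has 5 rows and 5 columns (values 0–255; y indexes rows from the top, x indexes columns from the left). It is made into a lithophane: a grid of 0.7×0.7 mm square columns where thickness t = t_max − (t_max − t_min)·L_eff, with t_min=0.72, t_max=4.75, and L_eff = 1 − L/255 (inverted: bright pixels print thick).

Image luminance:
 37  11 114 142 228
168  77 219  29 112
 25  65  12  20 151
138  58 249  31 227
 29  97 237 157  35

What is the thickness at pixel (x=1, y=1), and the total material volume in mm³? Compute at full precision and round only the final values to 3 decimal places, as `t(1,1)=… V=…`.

t(1,1)=1.937 V=29.481

span = t_max - t_min = 4.75 - 0.72 = 4.030
L(1,1) = 77, L_eff = 1 - 77/255 = 0.698039 (inverted)
t(1,1) = 4.75 - 4.030·0.698039 = 1.937
Σt over all 5·5 pixels = 383551/6375 ≈ 60.1648627
V = pitch²·Σt = 0.7²·383551/6375 = 29.481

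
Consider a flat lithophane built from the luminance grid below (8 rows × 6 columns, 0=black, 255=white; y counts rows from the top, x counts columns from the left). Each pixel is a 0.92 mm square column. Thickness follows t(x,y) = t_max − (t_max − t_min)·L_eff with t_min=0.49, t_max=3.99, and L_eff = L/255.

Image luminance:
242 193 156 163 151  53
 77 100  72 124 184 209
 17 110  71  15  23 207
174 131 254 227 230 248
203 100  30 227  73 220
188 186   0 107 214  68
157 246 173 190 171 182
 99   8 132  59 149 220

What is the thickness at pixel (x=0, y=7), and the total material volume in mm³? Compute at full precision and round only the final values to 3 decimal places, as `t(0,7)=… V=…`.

span = t_max - t_min = 3.99 - 0.49 = 3.500
L(0,7) = 99, L_eff = 99/255 = 0.388235
t(0,7) = 3.99 - 3.500·0.388235 = 2.631
Σt over all 8·6 pixels = 249221/2550 ≈ 97.7337255
V = pitch²·Σt = 0.92²·249221/2550 = 82.722

t(0,7)=2.631 V=82.722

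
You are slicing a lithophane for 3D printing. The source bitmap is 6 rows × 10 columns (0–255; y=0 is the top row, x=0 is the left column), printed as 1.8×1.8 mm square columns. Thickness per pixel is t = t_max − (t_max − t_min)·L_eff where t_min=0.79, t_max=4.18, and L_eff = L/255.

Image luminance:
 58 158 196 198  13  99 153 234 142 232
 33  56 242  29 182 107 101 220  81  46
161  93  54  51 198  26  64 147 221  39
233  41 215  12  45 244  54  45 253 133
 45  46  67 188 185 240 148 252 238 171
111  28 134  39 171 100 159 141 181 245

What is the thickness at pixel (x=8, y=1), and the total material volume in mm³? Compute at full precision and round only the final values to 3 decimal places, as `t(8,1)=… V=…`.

span = t_max - t_min = 4.18 - 0.79 = 3.390
L(8,1) = 81, L_eff = 81/255 = 0.317647
t(8,1) = 4.18 - 3.390·0.317647 = 3.103
Σt over all 6·10 pixels = 625313/4250 ≈ 147.1324706
V = pitch²·Σt = 1.8²·625313/4250 = 476.709

t(8,1)=3.103 V=476.709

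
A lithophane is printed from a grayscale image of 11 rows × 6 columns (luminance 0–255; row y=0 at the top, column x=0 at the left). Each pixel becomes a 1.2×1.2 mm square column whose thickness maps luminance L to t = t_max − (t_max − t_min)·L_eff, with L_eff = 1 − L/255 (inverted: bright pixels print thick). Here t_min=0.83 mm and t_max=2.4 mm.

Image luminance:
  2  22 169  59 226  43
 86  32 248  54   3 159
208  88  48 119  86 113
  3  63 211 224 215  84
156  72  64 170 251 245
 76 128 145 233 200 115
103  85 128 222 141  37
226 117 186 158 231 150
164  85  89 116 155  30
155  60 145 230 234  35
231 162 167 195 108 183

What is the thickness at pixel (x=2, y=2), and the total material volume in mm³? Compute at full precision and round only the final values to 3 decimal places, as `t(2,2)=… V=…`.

t(2,2)=1.126 V=156.442

span = t_max - t_min = 2.4 - 0.83 = 1.570
L(2,2) = 48, L_eff = 1 - 48/255 = 0.811765 (inverted)
t(2,2) = 2.4 - 1.570·0.811765 = 1.126
Σt over all 11·6 pixels = 461721/4250 ≈ 108.6402353
V = pitch²·Σt = 1.2²·461721/4250 = 156.442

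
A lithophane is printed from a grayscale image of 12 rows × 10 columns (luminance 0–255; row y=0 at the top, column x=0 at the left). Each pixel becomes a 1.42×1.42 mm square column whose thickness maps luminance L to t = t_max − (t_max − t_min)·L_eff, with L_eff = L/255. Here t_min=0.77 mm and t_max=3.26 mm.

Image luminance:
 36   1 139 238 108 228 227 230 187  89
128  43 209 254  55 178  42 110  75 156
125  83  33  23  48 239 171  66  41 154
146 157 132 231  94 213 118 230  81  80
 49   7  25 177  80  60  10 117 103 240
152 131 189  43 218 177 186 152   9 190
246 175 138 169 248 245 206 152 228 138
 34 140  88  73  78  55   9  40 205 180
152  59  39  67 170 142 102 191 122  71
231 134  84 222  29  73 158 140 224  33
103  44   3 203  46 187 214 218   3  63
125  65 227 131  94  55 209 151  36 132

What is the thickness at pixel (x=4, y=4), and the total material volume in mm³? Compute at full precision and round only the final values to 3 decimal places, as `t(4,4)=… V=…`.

span = t_max - t_min = 3.26 - 0.77 = 2.490
L(4,4) = 80, L_eff = 80/255 = 0.313725
t(4,4) = 3.26 - 2.490·0.313725 = 2.479
Σt over all 12·10 pixels = 517726/2125 ≈ 243.6357647
V = pitch²·Σt = 1.42²·517726/2125 = 491.267

t(4,4)=2.479 V=491.267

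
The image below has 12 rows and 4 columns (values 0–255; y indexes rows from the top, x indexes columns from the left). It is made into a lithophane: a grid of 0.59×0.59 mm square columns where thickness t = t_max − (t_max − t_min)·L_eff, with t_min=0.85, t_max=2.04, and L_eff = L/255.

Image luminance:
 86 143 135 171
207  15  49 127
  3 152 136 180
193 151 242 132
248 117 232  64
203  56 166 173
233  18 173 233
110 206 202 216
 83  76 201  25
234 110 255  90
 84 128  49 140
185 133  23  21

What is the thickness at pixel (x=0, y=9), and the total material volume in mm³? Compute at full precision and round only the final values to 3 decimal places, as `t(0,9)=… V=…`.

span = t_max - t_min = 2.04 - 0.85 = 1.190
L(0,9) = 234, L_eff = 234/255 = 0.917647
t(0,9) = 2.04 - 1.190·0.917647 = 0.948
Σt over all 12·4 pixels = 67.078
V = pitch²·Σt = 0.59²·67.078 = 23.350

t(0,9)=0.948 V=23.350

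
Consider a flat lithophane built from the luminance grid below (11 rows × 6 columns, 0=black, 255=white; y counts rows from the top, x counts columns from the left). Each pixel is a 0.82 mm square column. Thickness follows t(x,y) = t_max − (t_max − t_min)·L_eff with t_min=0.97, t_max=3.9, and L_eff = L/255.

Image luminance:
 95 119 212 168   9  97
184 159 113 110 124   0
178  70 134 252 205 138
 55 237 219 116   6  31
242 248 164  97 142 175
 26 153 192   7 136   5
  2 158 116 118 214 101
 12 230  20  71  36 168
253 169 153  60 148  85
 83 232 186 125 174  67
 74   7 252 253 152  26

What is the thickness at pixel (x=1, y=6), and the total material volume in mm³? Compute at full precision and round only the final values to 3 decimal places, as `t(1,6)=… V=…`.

span = t_max - t_min = 3.9 - 0.97 = 2.930
L(1,6) = 158, L_eff = 158/255 = 0.619608
t(1,6) = 3.9 - 2.930·0.619608 = 2.085
Σt over all 11·6 pixels = 4113341/25500 ≈ 161.3074902
V = pitch²·Σt = 0.82²·4113341/25500 = 108.463

t(1,6)=2.085 V=108.463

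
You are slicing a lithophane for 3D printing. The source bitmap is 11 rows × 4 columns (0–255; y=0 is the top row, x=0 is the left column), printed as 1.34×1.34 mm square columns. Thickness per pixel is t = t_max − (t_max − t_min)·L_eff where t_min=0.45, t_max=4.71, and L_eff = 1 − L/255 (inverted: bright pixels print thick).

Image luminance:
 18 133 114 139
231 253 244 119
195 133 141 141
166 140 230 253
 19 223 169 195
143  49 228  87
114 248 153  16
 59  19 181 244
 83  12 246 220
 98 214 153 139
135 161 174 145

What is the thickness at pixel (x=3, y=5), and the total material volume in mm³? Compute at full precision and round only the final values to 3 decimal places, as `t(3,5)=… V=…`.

span = t_max - t_min = 4.71 - 0.45 = 4.260
L(3,5) = 87, L_eff = 1 - 87/255 = 0.658824 (inverted)
t(3,5) = 4.71 - 4.260·0.658824 = 1.903
Σt over all 11·4 pixels = 551117/4250 ≈ 129.6745882
V = pitch²·Σt = 1.34²·551117/4250 = 232.844

t(3,5)=1.903 V=232.844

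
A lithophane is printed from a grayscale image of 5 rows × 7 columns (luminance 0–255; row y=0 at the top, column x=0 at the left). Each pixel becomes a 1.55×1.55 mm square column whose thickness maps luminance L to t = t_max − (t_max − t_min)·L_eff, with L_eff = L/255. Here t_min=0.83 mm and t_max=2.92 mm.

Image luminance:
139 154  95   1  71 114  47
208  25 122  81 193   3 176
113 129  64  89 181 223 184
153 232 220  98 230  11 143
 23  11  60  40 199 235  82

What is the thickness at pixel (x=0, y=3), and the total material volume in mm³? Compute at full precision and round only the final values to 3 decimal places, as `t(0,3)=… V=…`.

t(0,3)=1.666 V=163.837

span = t_max - t_min = 2.92 - 0.83 = 2.090
L(0,3) = 153, L_eff = 153/255 = 0.600000
t(0,3) = 2.92 - 2.090·0.600000 = 1.666
Σt over all 5·7 pixels = 579653/8500 ≈ 68.1944706
V = pitch²·Σt = 1.55²·579653/8500 = 163.837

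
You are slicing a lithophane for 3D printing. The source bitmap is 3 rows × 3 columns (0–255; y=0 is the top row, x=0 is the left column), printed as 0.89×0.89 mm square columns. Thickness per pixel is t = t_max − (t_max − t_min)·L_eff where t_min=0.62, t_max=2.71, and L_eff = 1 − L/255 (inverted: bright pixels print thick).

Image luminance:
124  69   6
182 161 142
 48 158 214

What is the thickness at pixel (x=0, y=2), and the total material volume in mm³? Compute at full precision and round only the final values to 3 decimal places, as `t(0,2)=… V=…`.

span = t_max - t_min = 2.71 - 0.62 = 2.090
L(0,2) = 48, L_eff = 1 - 48/255 = 0.811765 (inverted)
t(0,2) = 2.71 - 2.090·0.811765 = 1.013
Σt over all 3·3 pixels = 62171/4250 ≈ 14.6284706
V = pitch²·Σt = 0.89²·62171/4250 = 11.587

t(0,2)=1.013 V=11.587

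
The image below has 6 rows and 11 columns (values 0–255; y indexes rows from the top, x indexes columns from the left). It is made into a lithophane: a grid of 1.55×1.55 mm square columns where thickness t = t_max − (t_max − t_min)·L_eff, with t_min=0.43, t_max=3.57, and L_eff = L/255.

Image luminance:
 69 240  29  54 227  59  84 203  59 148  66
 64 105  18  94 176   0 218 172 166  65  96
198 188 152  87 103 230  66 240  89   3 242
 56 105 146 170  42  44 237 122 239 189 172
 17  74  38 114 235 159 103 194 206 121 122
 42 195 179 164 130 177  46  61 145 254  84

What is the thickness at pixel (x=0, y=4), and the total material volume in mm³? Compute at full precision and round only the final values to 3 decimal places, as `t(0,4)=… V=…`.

t(0,4)=3.361 V=317.810

span = t_max - t_min = 3.57 - 0.43 = 3.140
L(0,4) = 17, L_eff = 17/255 = 0.066667
t(0,4) = 3.57 - 3.140·0.066667 = 3.361
Σt over all 6·11 pixels = 1686611/12750 ≈ 132.2832157
V = pitch²·Σt = 1.55²·1686611/12750 = 317.810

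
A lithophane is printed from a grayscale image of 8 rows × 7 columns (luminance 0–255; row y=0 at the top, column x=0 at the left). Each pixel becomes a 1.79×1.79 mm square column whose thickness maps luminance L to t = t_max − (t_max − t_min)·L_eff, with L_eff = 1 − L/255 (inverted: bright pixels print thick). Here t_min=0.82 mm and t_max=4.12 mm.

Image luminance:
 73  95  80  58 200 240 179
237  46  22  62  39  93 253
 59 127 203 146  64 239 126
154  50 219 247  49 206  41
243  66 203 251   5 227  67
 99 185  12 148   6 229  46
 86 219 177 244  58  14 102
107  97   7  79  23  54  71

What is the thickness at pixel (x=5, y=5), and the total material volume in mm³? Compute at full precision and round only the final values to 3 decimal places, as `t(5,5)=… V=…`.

t(5,5)=3.784 V=426.273

span = t_max - t_min = 4.12 - 0.82 = 3.300
L(5,5) = 229, L_eff = 1 - 229/255 = 0.101961 (inverted)
t(5,5) = 4.12 - 3.300·0.101961 = 3.784
Σt over all 8·7 pixels = 133.04
V = pitch²·Σt = 1.79²·133.04 = 426.273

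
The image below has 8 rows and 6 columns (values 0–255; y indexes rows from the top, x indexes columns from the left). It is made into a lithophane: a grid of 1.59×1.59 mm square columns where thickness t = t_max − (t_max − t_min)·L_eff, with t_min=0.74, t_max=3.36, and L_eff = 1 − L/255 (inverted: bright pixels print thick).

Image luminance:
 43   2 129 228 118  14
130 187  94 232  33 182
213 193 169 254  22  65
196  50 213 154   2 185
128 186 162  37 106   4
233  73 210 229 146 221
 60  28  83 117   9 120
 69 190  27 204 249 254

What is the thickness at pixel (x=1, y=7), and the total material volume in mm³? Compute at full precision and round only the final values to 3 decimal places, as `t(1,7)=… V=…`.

t(1,7)=2.692 V=252.220

span = t_max - t_min = 3.36 - 0.74 = 2.620
L(1,7) = 190, L_eff = 1 - 190/255 = 0.254902 (inverted)
t(1,7) = 3.36 - 2.620·0.254902 = 2.692
Σt over all 8·6 pixels = 1272023/12750 ≈ 99.7665098
V = pitch²·Σt = 1.59²·1272023/12750 = 252.220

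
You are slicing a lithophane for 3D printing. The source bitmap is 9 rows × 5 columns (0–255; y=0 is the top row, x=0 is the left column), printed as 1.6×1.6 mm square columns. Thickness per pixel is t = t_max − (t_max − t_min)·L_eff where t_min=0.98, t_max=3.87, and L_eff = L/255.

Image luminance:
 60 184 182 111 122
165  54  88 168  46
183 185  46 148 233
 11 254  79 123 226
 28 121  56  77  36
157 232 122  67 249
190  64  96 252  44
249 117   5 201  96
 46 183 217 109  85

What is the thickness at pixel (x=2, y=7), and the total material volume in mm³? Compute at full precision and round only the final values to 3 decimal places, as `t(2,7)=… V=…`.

t(2,7)=3.813 V=278.504

span = t_max - t_min = 3.87 - 0.98 = 2.890
L(2,7) = 5, L_eff = 5/255 = 0.019608
t(2,7) = 3.87 - 2.890·0.019608 = 3.813
Σt over all 9·5 pixels = 81593/750 ≈ 108.7906667
V = pitch²·Σt = 1.6²·81593/750 = 278.504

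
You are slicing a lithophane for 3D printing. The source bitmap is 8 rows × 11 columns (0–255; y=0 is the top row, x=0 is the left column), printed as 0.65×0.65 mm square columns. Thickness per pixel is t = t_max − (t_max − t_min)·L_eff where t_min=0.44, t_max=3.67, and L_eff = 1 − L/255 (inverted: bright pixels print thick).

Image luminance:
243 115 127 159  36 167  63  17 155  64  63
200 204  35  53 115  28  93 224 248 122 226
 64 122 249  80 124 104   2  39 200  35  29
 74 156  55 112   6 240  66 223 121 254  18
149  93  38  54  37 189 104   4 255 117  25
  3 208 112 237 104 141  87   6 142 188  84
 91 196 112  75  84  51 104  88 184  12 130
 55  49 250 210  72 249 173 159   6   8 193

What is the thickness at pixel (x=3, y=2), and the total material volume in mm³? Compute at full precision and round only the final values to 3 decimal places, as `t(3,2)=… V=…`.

span = t_max - t_min = 3.67 - 0.44 = 3.230
L(3,2) = 80, L_eff = 1 - 80/255 = 0.686275 (inverted)
t(3,2) = 3.67 - 3.230·0.686275 = 1.453
Σt over all 8·11 pixels = 124591/750 ≈ 166.1213333
V = pitch²·Σt = 0.65²·124591/750 = 70.186

t(3,2)=1.453 V=70.186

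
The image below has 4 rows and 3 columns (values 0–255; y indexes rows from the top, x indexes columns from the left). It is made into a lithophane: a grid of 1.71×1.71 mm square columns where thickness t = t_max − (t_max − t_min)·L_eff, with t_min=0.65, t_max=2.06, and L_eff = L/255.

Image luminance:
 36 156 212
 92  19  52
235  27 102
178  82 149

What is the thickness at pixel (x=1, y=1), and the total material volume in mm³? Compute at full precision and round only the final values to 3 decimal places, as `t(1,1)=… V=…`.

t(1,1)=1.955 V=50.618

span = t_max - t_min = 2.06 - 0.65 = 1.410
L(1,1) = 19, L_eff = 19/255 = 0.074510
t(1,1) = 2.06 - 1.410·0.074510 = 1.955
Σt over all 4·3 pixels = 7357/425 ≈ 17.3105882
V = pitch²·Σt = 1.71²·7357/425 = 50.618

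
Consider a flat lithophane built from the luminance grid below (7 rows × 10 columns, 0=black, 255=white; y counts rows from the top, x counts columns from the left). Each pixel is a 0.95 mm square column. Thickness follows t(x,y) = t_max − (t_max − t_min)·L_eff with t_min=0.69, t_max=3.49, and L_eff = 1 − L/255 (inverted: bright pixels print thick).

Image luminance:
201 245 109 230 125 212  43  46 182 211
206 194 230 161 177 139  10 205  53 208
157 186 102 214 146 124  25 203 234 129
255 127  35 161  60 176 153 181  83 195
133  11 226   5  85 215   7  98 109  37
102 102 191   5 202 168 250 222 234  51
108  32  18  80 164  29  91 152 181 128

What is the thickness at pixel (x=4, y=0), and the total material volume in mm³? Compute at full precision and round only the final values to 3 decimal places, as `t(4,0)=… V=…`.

t(4,0)=2.063 V=138.418

span = t_max - t_min = 3.49 - 0.69 = 2.800
L(4,0) = 125, L_eff = 1 - 125/255 = 0.509804 (inverted)
t(4,0) = 3.49 - 2.800·0.509804 = 2.063
Σt over all 7·10 pixels = 391097/2550 ≈ 153.3713725
V = pitch²·Σt = 0.95²·391097/2550 = 138.418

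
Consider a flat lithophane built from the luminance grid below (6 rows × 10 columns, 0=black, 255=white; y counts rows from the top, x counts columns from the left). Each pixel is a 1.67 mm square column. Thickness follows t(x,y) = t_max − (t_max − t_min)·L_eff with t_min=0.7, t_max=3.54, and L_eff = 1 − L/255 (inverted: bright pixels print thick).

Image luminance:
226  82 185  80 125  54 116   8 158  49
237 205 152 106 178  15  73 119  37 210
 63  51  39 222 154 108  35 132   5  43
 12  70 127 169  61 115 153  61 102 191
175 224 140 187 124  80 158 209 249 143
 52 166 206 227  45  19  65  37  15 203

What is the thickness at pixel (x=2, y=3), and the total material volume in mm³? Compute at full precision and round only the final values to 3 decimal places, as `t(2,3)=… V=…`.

span = t_max - t_min = 3.54 - 0.7 = 2.840
L(2,3) = 127, L_eff = 1 - 127/255 = 0.501961 (inverted)
t(2,3) = 3.54 - 2.840·0.501961 = 2.114
Σt over all 6·10 pixels = 768442/6375 ≈ 120.5399216
V = pitch²·Σt = 1.67²·768442/6375 = 336.174

t(2,3)=2.114 V=336.174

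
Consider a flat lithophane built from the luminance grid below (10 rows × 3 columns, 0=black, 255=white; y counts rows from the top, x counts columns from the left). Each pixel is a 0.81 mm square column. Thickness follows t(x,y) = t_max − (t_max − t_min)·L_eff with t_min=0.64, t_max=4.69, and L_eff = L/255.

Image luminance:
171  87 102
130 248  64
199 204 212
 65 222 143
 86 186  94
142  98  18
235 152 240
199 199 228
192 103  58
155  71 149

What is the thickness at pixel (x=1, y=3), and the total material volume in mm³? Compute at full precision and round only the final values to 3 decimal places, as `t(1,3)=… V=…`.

t(1,3)=1.164 V=45.922

span = t_max - t_min = 4.69 - 0.64 = 4.050
L(1,3) = 222, L_eff = 222/255 = 0.870588
t(1,3) = 4.69 - 4.050·0.870588 = 1.164
Σt over all 10·3 pixels = 59493/850 ≈ 69.9917647
V = pitch²·Σt = 0.81²·59493/850 = 45.922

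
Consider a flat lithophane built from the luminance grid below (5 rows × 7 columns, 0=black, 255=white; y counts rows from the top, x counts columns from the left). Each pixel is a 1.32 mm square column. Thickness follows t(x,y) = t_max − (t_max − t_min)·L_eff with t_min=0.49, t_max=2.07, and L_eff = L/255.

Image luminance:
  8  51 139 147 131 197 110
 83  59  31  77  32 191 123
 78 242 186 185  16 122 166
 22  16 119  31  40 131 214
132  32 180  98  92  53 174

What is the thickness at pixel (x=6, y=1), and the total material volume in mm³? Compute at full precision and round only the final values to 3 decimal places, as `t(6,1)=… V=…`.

span = t_max - t_min = 2.07 - 0.49 = 1.580
L(6,1) = 123, L_eff = 123/255 = 0.482353
t(6,1) = 2.07 - 1.580·0.482353 = 1.308
Σt over all 5·7 pixels = 420537/8500 ≈ 49.4749412
V = pitch²·Σt = 1.32²·420537/8500 = 86.205

t(6,1)=1.308 V=86.205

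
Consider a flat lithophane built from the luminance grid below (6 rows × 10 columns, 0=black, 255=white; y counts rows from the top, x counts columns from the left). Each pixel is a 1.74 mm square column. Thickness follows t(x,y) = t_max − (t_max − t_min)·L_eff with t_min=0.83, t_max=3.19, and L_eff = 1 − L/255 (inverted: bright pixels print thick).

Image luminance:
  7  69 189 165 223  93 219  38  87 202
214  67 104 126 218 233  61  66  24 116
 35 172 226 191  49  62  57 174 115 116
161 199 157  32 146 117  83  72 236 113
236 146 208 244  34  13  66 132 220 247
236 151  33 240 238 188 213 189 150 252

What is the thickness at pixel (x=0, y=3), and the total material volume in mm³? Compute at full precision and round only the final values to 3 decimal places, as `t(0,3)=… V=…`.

span = t_max - t_min = 3.19 - 0.83 = 2.360
L(0,3) = 161, L_eff = 1 - 161/255 = 0.368627 (inverted)
t(0,3) = 3.19 - 2.360·0.368627 = 2.320
Σt over all 6·10 pixels = 163441/1275 ≈ 128.1890196
V = pitch²·Σt = 1.74²·163441/1275 = 388.105

t(0,3)=2.320 V=388.105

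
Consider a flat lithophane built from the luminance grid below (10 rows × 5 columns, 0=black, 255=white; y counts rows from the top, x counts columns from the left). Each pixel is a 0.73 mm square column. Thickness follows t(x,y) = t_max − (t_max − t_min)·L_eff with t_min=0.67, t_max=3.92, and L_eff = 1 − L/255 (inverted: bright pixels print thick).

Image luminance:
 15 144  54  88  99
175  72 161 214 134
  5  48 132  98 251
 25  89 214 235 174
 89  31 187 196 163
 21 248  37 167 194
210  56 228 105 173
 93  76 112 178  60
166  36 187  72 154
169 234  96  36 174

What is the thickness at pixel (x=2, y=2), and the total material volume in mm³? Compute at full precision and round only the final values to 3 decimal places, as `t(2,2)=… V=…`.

t(2,2)=2.352 V=61.150

span = t_max - t_min = 3.92 - 0.67 = 3.250
L(2,2) = 132, L_eff = 1 - 132/255 = 0.482353 (inverted)
t(2,2) = 3.92 - 3.250·0.482353 = 2.352
Σt over all 10·5 pixels = 114.75
V = pitch²·Σt = 0.73²·114.75 = 61.150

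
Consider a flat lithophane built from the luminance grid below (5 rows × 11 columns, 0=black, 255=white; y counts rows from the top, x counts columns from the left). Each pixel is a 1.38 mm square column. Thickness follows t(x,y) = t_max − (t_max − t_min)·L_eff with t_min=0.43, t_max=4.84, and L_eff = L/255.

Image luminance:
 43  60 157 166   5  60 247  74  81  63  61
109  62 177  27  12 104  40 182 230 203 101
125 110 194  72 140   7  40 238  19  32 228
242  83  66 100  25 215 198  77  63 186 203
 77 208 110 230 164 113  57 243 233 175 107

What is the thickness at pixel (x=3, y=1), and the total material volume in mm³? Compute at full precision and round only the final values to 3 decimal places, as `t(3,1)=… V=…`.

span = t_max - t_min = 4.84 - 0.43 = 4.410
L(3,1) = 27, L_eff = 27/255 = 0.105882
t(3,1) = 4.84 - 4.410·0.105882 = 4.373
Σt over all 5·11 pixels = 321508/2125 ≈ 151.2978824
V = pitch²·Σt = 1.38²·321508/2125 = 288.132

t(3,1)=4.373 V=288.132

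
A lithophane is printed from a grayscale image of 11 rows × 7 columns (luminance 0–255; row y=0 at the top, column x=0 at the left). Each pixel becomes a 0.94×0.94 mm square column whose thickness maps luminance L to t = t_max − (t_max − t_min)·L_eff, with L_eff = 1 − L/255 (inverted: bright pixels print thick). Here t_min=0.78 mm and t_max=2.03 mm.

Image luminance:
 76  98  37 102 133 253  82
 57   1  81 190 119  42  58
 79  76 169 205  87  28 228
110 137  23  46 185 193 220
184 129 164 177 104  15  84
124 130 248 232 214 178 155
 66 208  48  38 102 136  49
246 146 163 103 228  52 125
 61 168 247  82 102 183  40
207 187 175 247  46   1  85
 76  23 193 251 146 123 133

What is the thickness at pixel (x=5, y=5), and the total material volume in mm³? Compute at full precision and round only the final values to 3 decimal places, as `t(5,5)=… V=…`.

span = t_max - t_min = 2.03 - 0.78 = 1.250
L(5,5) = 178, L_eff = 1 - 178/255 = 0.301961 (inverted)
t(5,5) = 2.03 - 1.250·0.301961 = 1.653
Σt over all 11·7 pixels = 549781/5100 ≈ 107.8001961
V = pitch²·Σt = 0.94²·549781/5100 = 95.252

t(5,5)=1.653 V=95.252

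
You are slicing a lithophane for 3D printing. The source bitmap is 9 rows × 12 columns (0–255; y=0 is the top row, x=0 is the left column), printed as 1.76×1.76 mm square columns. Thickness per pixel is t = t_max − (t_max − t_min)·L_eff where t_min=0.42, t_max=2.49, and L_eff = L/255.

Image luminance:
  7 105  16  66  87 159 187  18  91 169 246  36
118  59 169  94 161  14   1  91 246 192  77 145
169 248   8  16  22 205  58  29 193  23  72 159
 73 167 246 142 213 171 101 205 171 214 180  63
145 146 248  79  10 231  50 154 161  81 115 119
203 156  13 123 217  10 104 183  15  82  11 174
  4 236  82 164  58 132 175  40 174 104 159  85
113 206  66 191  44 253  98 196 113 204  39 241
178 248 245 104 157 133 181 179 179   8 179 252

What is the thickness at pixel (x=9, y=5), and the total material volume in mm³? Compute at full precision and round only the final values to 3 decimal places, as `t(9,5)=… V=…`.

span = t_max - t_min = 2.49 - 0.42 = 2.070
L(9,5) = 82, L_eff = 82/255 = 0.321569
t(9,5) = 2.49 - 2.070·0.321569 = 1.824
Σt over all 9·12 pixels = 334233/2125 ≈ 157.2861176
V = pitch²·Σt = 1.76²·334233/2125 = 487.209

t(9,5)=1.824 V=487.209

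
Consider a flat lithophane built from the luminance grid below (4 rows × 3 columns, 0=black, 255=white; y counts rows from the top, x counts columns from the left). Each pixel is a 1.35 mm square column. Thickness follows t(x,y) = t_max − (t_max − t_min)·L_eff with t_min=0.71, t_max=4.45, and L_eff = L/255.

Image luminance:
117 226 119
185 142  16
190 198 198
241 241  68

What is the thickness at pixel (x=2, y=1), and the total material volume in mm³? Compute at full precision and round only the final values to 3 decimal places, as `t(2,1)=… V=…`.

t(2,1)=4.215 V=45.439

span = t_max - t_min = 4.45 - 0.71 = 3.740
L(2,1) = 16, L_eff = 16/255 = 0.062745
t(2,1) = 4.45 - 3.740·0.062745 = 4.215
Σt over all 4·3 pixels = 24.932
V = pitch²·Σt = 1.35²·24.932 = 45.439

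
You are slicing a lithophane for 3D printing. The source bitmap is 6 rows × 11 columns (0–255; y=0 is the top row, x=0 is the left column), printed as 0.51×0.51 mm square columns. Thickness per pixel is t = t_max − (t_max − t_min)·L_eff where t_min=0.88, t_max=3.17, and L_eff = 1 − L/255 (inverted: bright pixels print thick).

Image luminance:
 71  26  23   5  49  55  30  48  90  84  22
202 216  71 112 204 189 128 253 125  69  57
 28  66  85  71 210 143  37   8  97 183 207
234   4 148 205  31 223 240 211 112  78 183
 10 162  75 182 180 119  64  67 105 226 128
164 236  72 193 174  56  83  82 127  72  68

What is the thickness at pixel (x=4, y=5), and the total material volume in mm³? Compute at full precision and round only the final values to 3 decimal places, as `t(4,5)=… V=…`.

span = t_max - t_min = 3.17 - 0.88 = 2.290
L(4,5) = 174, L_eff = 1 - 174/255 = 0.317647 (inverted)
t(4,5) = 3.17 - 2.290·0.317647 = 2.443
Σt over all 6·11 pixels = 536067/4250 ≈ 126.1334118
V = pitch²·Σt = 0.51²·536067/4250 = 32.807

t(4,5)=2.443 V=32.807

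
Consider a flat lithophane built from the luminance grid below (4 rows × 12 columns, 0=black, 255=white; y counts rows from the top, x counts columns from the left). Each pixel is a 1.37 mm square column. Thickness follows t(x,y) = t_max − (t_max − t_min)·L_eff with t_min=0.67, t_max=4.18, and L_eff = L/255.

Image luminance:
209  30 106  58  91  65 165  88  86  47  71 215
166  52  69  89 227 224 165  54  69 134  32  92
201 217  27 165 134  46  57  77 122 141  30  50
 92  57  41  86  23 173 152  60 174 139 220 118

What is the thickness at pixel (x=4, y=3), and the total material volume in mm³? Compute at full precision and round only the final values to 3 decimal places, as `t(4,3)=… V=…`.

span = t_max - t_min = 4.18 - 0.67 = 3.510
L(4,3) = 23, L_eff = 23/255 = 0.090196
t(4,3) = 4.18 - 3.510·0.090196 = 3.863
Σt over all 4·12 pixels = 548169/4250 ≈ 128.9809412
V = pitch²·Σt = 1.37²·548169/4250 = 242.084

t(4,3)=3.863 V=242.084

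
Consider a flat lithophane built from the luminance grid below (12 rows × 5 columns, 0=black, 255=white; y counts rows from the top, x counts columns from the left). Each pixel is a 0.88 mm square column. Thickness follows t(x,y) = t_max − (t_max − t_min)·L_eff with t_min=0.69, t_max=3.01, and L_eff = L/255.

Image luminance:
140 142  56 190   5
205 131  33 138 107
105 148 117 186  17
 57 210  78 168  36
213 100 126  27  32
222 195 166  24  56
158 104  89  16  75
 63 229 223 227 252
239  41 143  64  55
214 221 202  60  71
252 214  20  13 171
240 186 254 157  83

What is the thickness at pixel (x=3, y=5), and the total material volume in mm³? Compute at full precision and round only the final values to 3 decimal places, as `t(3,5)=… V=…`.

t(3,5)=2.792 V=85.141

span = t_max - t_min = 3.01 - 0.69 = 2.320
L(3,5) = 24, L_eff = 24/255 = 0.094118
t(3,5) = 3.01 - 2.320·0.094118 = 2.792
Σt over all 12·5 pixels = 700897/6375 ≈ 109.9446275
V = pitch²·Σt = 0.88²·700897/6375 = 85.141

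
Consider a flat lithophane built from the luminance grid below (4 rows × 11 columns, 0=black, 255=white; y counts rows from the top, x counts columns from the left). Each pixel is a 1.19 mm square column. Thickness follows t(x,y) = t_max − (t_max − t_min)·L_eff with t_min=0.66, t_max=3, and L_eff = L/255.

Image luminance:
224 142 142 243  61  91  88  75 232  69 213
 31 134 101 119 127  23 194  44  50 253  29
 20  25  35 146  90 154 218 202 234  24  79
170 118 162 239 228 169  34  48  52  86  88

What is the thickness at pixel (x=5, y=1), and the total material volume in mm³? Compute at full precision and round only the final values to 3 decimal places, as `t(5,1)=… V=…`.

span = t_max - t_min = 3 - 0.66 = 2.340
L(5,1) = 23, L_eff = 23/255 = 0.090196
t(5,1) = 3 - 2.340·0.090196 = 2.789
Σt over all 4·11 pixels = 177033/2125 ≈ 83.3096471
V = pitch²·Σt = 1.19²·177033/2125 = 117.975

t(5,1)=2.789 V=117.975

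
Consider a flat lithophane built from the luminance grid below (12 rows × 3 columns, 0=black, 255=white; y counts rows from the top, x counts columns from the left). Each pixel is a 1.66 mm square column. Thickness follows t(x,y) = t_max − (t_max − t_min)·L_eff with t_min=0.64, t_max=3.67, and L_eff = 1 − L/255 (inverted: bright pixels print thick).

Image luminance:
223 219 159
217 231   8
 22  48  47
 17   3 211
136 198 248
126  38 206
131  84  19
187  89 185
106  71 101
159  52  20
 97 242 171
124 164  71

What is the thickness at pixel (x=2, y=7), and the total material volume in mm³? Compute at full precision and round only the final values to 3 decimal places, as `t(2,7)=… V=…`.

span = t_max - t_min = 3.67 - 0.64 = 3.030
L(2,7) = 185, L_eff = 1 - 185/255 = 0.274510 (inverted)
t(2,7) = 3.67 - 3.030·0.274510 = 2.838
Σt over all 12·3 pixels = 64327/850 ≈ 75.6788235
V = pitch²·Σt = 1.66²·64327/850 = 208.541

t(2,7)=2.838 V=208.541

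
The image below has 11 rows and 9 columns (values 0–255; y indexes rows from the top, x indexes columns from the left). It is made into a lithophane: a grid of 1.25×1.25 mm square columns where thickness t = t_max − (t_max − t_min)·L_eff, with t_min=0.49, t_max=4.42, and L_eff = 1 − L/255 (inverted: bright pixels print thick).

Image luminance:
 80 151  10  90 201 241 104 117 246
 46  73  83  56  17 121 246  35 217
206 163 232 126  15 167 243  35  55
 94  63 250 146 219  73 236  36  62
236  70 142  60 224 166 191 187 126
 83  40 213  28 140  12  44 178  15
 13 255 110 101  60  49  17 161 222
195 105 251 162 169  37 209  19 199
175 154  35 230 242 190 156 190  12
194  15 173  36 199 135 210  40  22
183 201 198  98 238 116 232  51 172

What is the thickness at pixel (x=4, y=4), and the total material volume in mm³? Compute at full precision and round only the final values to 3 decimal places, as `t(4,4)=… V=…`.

span = t_max - t_min = 4.42 - 0.49 = 3.930
L(4,4) = 224, L_eff = 1 - 224/255 = 0.121569 (inverted)
t(4,4) = 4.42 - 3.930·0.121569 = 3.942
Σt over all 11·9 pixels = 1053803/4250 ≈ 247.9536471
V = pitch²·Σt = 1.25²·1053803/4250 = 387.428

t(4,4)=3.942 V=387.428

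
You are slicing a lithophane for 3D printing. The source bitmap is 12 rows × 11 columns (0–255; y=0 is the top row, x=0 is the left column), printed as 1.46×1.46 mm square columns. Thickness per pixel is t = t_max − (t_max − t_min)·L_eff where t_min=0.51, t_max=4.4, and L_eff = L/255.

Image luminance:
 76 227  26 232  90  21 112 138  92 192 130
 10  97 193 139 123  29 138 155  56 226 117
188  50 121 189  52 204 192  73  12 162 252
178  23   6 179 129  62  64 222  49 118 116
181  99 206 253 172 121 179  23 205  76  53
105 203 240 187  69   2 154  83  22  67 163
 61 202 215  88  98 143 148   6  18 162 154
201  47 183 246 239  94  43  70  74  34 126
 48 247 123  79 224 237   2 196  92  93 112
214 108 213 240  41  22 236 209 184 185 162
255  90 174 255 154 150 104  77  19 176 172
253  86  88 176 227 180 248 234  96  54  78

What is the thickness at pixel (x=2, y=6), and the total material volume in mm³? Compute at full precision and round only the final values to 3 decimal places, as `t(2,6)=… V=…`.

span = t_max - t_min = 4.4 - 0.51 = 3.890
L(2,6) = 215, L_eff = 215/255 = 0.843137
t(2,6) = 4.4 - 3.890·0.843137 = 1.120
Σt over all 12·11 pixels = 670539/2125 ≈ 315.5477647
V = pitch²·Σt = 1.46²·670539/2125 = 672.622

t(2,6)=1.120 V=672.622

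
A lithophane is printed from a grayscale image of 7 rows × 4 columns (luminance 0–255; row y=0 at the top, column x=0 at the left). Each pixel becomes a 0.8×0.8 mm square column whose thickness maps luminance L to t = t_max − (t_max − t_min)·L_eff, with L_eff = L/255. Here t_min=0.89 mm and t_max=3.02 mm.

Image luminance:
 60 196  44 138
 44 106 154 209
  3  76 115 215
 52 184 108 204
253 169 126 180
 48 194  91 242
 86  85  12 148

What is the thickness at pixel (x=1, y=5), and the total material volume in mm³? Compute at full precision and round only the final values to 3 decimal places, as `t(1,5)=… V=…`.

span = t_max - t_min = 3.02 - 0.89 = 2.130
L(1,5) = 194, L_eff = 194/255 = 0.760784
t(1,5) = 3.02 - 2.130·0.760784 = 1.400
Σt over all 7·4 pixels = 233639/4250 ≈ 54.9738824
V = pitch²·Σt = 0.8²·233639/4250 = 35.183

t(1,5)=1.400 V=35.183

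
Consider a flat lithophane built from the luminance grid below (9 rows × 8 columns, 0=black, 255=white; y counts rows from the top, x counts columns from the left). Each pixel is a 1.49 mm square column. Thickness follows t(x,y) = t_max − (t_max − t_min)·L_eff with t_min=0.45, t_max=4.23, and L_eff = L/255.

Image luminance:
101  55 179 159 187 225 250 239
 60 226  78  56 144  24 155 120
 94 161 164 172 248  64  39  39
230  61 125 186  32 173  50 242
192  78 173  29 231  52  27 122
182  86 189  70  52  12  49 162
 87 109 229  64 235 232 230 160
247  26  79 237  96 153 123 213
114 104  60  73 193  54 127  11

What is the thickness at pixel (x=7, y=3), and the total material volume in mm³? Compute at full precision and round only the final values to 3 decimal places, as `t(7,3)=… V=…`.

t(7,3)=0.643 V=370.093

span = t_max - t_min = 4.23 - 0.45 = 3.780
L(7,3) = 242, L_eff = 242/255 = 0.949020
t(7,3) = 4.23 - 3.780·0.949020 = 0.643
Σt over all 9·8 pixels = 70848/425 ≈ 166.7011765
V = pitch²·Σt = 1.49²·70848/425 = 370.093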